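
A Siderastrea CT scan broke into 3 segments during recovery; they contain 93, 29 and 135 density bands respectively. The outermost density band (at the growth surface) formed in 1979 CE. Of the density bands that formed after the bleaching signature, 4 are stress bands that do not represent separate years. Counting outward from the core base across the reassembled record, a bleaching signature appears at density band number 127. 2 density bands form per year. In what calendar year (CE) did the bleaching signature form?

Total density bands = 93 + 29 + 135 = 257.
The bleaching signature sits at density band 127 from the core base, so 257 − 127 = 130 density bands formed after it.
130 − 4 false = 126 true density bands after the bleaching signature.
Dividing by 2 density bands per year: 126 / 2 = 63 years.
The density band at the growth surface is 1979 CE, so the bleaching signature dates to 1979 − 63 = 1916 CE.

1916 CE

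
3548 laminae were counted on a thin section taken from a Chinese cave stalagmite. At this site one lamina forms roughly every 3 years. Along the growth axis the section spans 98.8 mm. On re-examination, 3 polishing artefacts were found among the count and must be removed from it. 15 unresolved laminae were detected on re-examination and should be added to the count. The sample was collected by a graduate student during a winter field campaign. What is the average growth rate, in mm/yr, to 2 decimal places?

After corrections the count is 3548 − 3 + 15 = 3560 laminae.
Multiplying by 3 years per lamina: 3560 × 3 = 10680 years.
Extension rate ≈ 98.8 / 10680 = 0.01 mm/yr.

0.01 mm/yr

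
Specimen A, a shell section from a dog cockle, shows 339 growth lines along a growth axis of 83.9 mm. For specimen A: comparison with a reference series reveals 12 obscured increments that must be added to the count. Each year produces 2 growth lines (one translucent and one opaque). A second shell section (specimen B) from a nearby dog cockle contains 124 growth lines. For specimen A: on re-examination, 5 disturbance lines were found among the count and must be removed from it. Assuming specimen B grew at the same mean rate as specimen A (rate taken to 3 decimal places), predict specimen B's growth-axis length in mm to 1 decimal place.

30.1 mm

Specimen A: adjusted count: 339 − 5 + 12 = 346 growth lines.
Specimen A: 346 growth lines at 2 per year is 346 / 2 = 173 years.
A: 83.9 mm over 173 years gives 83.9 / 173 ≈ 0.485 mm/year.
Specimen B: 124 growth lines at 2 per year is 124 / 2 = 62 years. B's length ≈ 0.485 × 62 = 30.1 mm.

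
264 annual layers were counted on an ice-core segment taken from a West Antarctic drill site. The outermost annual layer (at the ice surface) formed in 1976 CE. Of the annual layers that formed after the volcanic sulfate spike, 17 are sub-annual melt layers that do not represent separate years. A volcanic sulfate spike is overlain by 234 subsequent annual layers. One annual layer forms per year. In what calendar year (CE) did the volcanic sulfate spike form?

1759 CE

234 annual layers post-date the volcanic sulfate spike.
Excluding 17 false annual layers: 234 − 17 = 217.
The annual layer at the ice surface is 1976 CE, so the volcanic sulfate spike dates to 1976 − 217 = 1759 CE.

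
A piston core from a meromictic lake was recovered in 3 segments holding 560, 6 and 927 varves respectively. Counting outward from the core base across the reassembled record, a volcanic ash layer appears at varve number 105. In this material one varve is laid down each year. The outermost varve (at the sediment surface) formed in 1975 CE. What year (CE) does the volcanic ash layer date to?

587 CE

Total varves = 560 + 6 + 927 = 1493.
The volcanic ash layer sits at varve 105 from the core base, so 1493 − 105 = 1388 varves formed after it.
1975 − 1388 = 587 CE.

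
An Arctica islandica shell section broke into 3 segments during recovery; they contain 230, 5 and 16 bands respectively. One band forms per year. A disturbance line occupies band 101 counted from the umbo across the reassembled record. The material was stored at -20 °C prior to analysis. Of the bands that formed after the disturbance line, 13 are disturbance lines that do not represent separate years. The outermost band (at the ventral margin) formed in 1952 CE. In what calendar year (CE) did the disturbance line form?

Total bands = 230 + 5 + 16 = 251.
Between band 101 and the ventral margin there are 251 − 101 = 150 bands.
Excluding 13 false bands: 150 − 13 = 137.
The band at the ventral margin is 1952 CE, so the disturbance line dates to 1952 − 137 = 1815 CE.

1815 CE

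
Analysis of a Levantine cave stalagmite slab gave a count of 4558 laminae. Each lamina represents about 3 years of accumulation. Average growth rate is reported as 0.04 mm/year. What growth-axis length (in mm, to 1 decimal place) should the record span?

At 3 years per lamina, 4558 × 3 = 13674 years.
Predicted length = 0.04 mm/year × 13674 years = 547.0 mm.

547.0 mm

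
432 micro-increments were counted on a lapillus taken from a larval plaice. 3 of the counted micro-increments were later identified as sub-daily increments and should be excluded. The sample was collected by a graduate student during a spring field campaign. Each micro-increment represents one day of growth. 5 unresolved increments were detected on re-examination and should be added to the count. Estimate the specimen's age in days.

434 days

Adjusted count: 432 − 3 + 5 = 434 micro-increments.
At one micro-increment per day, that is 434 days.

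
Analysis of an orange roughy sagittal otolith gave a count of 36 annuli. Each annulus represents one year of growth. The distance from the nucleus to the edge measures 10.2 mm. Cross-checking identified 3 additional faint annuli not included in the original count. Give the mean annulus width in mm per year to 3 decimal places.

0.262 mm per year

After corrections the count is 36 + 3 = 39 annuli.
10.2 mm over 39 years gives 10.2 / 39 ≈ 0.262 mm per year.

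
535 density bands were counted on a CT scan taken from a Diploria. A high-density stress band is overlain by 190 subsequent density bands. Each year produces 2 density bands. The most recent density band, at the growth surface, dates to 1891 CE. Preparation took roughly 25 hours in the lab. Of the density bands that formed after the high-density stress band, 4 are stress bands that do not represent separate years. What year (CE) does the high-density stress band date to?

1798 CE

190 density bands post-date the high-density stress band.
Removing the 4 false density bands leaves 190 − 4 = 186 true density bands beyond the high-density stress band.
With 2 density bands per year, 186 / 2 = 93 years.
The density band at the growth surface is 1891 CE, so the high-density stress band dates to 1891 − 93 = 1798 CE.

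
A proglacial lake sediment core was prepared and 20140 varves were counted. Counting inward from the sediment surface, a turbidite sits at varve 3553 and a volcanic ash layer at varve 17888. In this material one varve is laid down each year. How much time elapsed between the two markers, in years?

Separation: 17888 − 3553 = 14335 varves.
At one varve per year, 14335 years elapsed between them.

14335 years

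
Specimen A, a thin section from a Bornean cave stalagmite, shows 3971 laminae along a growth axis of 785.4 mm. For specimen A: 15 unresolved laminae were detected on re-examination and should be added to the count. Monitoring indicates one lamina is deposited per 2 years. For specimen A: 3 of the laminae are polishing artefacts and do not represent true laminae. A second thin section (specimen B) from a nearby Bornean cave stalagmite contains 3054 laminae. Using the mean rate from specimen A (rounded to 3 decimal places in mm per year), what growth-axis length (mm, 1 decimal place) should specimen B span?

Specimen A: after corrections the count is 3971 − 3 + 15 = 3983 laminae.
Specimen A: at 2 years per lamina, 3983 × 2 = 7966 years.
A: Mean rate = 785.4 mm / 7966 years ≈ 0.099 mm per year.
Specimen B: at 2 years per lamina, 3054 × 2 = 6108 years. For B, 0.099 mm/year × 6108 years = 604.7 mm.

604.7 mm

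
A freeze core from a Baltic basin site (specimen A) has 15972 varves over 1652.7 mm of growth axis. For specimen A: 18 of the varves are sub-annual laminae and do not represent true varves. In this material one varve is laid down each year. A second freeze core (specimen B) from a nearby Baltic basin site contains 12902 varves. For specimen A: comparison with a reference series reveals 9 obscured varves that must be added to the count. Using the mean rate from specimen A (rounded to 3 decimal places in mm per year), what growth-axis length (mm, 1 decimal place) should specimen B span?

Specimen A: true varve count = 15972 − 18 + 9 = 15963.
A: Extension rate ≈ 1652.7 / 15963 = 0.104 mm per year.
For B, 0.104 mm/year × 12902 years = 1341.8 mm.

1341.8 mm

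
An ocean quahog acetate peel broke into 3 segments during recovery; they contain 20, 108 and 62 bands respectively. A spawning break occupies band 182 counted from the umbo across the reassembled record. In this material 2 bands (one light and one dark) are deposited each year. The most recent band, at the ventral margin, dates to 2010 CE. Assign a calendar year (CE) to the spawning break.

Total bands = 20 + 108 + 62 = 190.
The spawning break sits at band 182 from the umbo, so 190 − 182 = 8 bands formed after it.
Dividing by 2 bands per year: 8 / 2 = 4 years.
2010 − 4 = 2006 CE.

2006 CE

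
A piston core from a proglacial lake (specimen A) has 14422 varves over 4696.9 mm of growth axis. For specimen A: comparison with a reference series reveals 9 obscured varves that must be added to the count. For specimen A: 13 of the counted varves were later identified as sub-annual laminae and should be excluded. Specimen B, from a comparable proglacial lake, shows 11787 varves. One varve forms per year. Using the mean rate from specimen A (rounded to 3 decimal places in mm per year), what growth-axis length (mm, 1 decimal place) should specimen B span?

Specimen A: true varve count = 14422 − 13 + 9 = 14418.
A: 4696.9 mm over 14418 years gives 4696.9 / 14418 ≈ 0.326 mm per year.
B's length ≈ 0.326 × 11787 = 3842.6 mm.

3842.6 mm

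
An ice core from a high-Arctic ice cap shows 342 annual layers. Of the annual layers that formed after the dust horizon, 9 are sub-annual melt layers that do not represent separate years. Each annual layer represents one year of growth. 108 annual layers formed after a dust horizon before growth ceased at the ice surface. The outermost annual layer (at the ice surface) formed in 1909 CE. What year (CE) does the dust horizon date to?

108 annual layers formed after the dust horizon.
Excluding 9 false annual layers: 108 − 9 = 99.
1909 − 99 = 1810 CE.

1810 CE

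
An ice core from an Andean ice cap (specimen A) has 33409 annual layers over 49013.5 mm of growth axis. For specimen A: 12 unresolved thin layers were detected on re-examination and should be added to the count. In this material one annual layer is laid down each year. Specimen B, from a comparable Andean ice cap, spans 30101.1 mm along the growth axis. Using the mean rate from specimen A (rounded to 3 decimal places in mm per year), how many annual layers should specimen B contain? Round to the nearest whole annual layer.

Specimen A: adjusted count: 33409 + 12 = 33421 annual layers.
A: Extension rate ≈ 49013.5 / 33421 = 1.467 mm/yr.
B spans 30101.1 / 1.467 = 20518.81 years ≈ 20519 annual layers.

20519 annual layers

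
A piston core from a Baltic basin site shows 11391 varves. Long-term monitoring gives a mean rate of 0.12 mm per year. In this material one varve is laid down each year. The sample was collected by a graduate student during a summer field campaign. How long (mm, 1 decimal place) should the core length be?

The record spans 11391 years at 0.12 mm per year.
11391 years at 0.12 mm/year gives 0.12 × 11391 = 1366.9 mm.

1366.9 mm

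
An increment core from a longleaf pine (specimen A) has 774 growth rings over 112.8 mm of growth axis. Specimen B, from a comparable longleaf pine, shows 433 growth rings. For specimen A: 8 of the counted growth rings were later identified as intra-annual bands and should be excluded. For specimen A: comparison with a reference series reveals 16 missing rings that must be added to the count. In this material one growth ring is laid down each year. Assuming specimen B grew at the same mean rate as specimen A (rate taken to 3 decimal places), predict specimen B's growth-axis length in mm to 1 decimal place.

62.4 mm

Specimen A: after corrections the count is 774 − 8 + 16 = 782 growth rings.
A: 112.8 mm over 782 years gives 112.8 / 782 ≈ 0.144 mm/yr.
For B, 0.144 mm/year × 433 years = 62.4 mm.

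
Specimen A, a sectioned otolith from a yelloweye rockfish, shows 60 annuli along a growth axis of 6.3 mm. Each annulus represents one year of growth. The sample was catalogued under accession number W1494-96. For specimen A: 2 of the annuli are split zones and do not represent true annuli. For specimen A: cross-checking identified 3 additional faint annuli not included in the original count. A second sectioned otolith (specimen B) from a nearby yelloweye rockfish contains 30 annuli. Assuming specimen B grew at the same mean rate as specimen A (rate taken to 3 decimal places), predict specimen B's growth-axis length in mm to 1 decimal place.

3.1 mm

Specimen A: adjusted count: 60 − 2 + 3 = 61 annuli.
A: Mean rate = 6.3 mm / 61 years ≈ 0.103 mm per year.
For B, 0.103 mm/year × 30 years = 3.1 mm.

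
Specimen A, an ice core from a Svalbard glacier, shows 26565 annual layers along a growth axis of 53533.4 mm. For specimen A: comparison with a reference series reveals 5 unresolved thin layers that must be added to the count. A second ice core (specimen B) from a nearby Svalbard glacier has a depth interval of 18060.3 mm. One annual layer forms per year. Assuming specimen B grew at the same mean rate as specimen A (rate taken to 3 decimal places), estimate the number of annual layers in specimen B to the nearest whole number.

Specimen A: true annual layer count = 26565 + 5 = 26570.
A: Mean rate = 53533.4 mm / 26570 years ≈ 2.015 mm/year.
For B, 18060.3 / 2.015 = 8962.93 years ≈ 8963 annual layers.

8963 annual layers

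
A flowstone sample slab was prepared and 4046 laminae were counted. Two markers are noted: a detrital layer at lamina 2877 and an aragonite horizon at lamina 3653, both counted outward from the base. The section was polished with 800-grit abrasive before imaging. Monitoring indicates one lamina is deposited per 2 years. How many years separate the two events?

Separation: 3653 − 2877 = 776 laminae.
At 2 years per lamina, 776 × 2 = 1552 years.

1552 years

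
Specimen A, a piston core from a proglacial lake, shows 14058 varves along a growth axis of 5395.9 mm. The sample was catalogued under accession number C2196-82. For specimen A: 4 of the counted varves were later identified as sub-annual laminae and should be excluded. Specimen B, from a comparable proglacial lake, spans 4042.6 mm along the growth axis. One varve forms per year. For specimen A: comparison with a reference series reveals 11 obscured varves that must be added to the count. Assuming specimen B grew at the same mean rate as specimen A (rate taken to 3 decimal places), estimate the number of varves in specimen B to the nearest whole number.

10528 varves

Specimen A: adjusted count: 14058 − 4 + 11 = 14065 varves.
A: Mean rate = 5395.9 mm / 14065 years ≈ 0.384 mm/year.
B spans 4042.6 / 0.384 = 10527.60 years ≈ 10528 varves.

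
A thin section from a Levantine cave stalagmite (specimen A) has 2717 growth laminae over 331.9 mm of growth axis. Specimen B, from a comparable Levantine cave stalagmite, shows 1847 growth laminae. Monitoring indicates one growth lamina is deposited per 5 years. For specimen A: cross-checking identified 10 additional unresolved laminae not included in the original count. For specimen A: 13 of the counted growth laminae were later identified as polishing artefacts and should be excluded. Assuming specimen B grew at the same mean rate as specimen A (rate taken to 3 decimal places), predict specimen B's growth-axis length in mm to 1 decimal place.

221.6 mm

Specimen A: after corrections the count is 2717 − 13 + 10 = 2714 growth laminae.
Specimen A: 2714 growth laminae at 5 years each span 2714 × 5 = 13570 years.
A: Extension rate ≈ 331.9 / 13570 = 0.024 mm/year.
Specimen B: multiplying by 5 years per growth lamina: 1847 × 5 = 9235 years. For B, 0.024 mm/year × 9235 years = 221.6 mm.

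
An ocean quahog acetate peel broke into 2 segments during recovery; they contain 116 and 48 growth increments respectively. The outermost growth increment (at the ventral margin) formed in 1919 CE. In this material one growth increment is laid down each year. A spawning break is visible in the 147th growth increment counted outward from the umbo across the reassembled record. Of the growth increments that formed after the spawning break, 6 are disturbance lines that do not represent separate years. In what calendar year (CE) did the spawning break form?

Total growth increments = 116 + 48 = 164.
The spawning break sits at growth increment 147 from the umbo, so 164 − 147 = 17 growth increments formed after it.
Removing the 6 false growth increments leaves 17 − 6 = 11 true growth increments beyond the spawning break.
1919 − 11 = 1908 CE.

1908 CE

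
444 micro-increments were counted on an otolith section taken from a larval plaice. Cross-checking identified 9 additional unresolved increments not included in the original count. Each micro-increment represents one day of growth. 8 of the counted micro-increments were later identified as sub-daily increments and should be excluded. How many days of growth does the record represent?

445 days

Adjusted count: 444 − 8 + 9 = 445 micro-increments.
One micro-increment per day makes the duration 445 days.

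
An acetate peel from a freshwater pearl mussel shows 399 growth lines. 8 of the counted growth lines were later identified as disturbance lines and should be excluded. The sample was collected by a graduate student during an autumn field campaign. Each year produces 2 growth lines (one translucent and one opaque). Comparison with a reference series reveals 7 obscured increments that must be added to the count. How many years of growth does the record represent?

199 yr

Adjusted count: 399 − 8 + 7 = 398 growth lines.
Dividing by 2 growth lines per year: 398 / 2 = 199 years.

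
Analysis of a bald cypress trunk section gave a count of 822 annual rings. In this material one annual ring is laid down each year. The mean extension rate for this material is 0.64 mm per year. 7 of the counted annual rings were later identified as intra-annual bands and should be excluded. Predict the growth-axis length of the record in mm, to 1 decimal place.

521.6 mm

After corrections the count is 822 − 7 = 815 annual rings.
Length ≈ 0.64 × 815 = 521.6 mm.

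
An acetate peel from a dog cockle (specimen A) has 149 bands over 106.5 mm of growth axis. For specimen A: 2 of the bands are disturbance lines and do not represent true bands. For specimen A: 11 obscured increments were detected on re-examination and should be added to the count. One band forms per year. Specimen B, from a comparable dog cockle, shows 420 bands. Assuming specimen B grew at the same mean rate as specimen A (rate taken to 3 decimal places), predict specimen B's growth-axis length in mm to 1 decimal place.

Specimen A: correcting the raw count gives 149 − 2 + 11 = 158 true bands.
A: Mean rate = 106.5 mm / 158 years ≈ 0.674 mm per year.
B's length ≈ 0.674 × 420 = 283.1 mm.

283.1 mm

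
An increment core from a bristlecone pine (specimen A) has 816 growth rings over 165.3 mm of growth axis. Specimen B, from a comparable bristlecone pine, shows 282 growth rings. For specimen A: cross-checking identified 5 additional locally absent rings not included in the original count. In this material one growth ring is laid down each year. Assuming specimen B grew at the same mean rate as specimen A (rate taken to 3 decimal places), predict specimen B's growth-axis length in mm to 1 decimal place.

Specimen A: true growth ring count = 816 + 5 = 821.
A: Extension rate ≈ 165.3 / 821 = 0.201 mm/yr.
For B, 0.201 mm/year × 282 years = 56.7 mm.

56.7 mm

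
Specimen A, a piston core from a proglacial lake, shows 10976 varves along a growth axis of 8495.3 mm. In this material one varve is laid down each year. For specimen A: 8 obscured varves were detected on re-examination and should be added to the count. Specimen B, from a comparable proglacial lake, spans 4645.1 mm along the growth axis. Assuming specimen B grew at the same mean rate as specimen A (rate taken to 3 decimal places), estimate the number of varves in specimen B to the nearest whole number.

6009 varves

Specimen A: after corrections the count is 10976 + 8 = 10984 varves.
A: Mean rate = 8495.3 mm / 10984 years ≈ 0.773 mm per year.
Specimen B: 4645.1 mm / 0.773 mm per year = 6009.18 years ≈ 6009 varves.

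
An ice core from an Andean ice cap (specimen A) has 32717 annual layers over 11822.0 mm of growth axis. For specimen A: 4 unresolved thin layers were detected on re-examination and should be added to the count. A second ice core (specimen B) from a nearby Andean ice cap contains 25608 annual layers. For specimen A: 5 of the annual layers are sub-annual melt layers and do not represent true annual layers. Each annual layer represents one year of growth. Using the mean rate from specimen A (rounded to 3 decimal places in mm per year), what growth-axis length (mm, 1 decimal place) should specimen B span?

9244.5 mm

Specimen A: true annual layer count = 32717 − 5 + 4 = 32716.
A: 11822.0 mm over 32716 years gives 11822.0 / 32716 ≈ 0.361 mm/yr.
B's length ≈ 0.361 × 25608 = 9244.5 mm.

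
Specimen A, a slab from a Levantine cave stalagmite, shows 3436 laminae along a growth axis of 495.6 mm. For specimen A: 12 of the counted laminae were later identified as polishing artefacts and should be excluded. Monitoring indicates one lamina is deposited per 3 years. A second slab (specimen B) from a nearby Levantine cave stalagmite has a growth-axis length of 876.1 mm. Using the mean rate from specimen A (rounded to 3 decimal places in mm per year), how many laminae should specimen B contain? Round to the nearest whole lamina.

6084 laminae

Specimen A: correcting the raw count gives 3436 − 12 = 3424 true laminae.
Specimen A: 3424 laminae at 3 years each span 3424 × 3 = 10272 years.
A: Mean rate = 495.6 mm / 10272 years ≈ 0.048 mm/year.
For B, 876.1 / 0.048 = 18252.08 years; at 3 years per lamina that is 18252.08 / 3 ≈ 6084 laminae.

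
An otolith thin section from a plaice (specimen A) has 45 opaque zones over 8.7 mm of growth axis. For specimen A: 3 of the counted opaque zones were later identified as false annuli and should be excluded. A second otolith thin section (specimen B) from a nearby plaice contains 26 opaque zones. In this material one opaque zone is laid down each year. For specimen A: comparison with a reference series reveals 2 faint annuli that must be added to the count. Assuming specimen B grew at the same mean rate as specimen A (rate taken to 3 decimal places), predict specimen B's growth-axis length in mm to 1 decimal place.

5.1 mm

Specimen A: true opaque zone count = 45 − 3 + 2 = 44.
A: 8.7 mm over 44 years gives 8.7 / 44 ≈ 0.198 mm per year.
Length of B = 0.198 × 26 = 5.1 mm.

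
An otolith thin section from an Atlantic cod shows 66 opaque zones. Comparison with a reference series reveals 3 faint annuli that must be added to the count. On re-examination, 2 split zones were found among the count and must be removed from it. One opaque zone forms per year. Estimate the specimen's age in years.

67 yr

After corrections the count is 66 − 2 + 3 = 67 opaque zones.
One opaque zone per year makes the duration 67 years.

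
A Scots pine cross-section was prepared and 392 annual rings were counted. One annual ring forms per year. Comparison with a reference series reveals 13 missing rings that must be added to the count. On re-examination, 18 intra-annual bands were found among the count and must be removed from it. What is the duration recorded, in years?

387 yr

After corrections the count is 392 − 18 + 13 = 387 annual rings.
One annual ring per year makes the duration 387 years.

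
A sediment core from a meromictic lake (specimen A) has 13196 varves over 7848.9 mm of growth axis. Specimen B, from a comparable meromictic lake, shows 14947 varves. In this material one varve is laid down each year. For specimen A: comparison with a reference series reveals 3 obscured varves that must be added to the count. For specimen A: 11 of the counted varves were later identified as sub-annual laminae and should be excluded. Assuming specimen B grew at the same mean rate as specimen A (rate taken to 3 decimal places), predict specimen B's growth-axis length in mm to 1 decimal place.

8893.5 mm

Specimen A: adjusted count: 13196 − 11 + 3 = 13188 varves.
A: Mean rate = 7848.9 mm / 13188 years ≈ 0.595 mm/yr.
Length of B = 0.595 × 14947 = 8893.5 mm.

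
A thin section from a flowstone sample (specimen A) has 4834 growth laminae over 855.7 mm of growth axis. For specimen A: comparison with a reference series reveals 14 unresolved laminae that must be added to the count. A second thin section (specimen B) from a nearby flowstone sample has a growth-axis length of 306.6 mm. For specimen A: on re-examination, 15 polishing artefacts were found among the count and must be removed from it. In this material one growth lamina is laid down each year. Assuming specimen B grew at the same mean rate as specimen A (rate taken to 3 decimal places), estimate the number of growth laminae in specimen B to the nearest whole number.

1732 growth laminae

Specimen A: after corrections the count is 4834 − 15 + 14 = 4833 growth laminae.
A: 855.7 mm over 4833 years gives 855.7 / 4833 ≈ 0.177 mm per year.
B spans 306.6 / 0.177 = 1732.20 years ≈ 1732 growth laminae.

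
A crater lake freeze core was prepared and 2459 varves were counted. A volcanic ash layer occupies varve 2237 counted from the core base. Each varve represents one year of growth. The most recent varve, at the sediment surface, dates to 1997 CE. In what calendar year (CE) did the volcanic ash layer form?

1775 CE

Between varve 2237 and the sediment surface there are 2459 − 2237 = 222 varves.
The varve at the sediment surface is 1997 CE, so the volcanic ash layer dates to 1997 − 222 = 1775 CE.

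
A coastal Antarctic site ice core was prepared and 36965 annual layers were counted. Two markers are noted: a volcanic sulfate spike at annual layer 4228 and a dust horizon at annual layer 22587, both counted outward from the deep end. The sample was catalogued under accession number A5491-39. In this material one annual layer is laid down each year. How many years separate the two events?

The two markers are separated by 22587 − 4228 = 18359 annual layers.
One annual layer per year makes the interval 18359 years.

18359 years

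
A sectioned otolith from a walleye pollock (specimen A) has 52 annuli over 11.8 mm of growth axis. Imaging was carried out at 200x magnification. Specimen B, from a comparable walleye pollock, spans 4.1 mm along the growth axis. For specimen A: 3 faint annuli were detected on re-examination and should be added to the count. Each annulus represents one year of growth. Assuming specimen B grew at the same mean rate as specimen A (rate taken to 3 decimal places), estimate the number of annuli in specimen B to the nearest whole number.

19 annuli

Specimen A: true annulus count = 52 + 3 = 55.
A: 11.8 mm over 55 years gives 11.8 / 55 ≈ 0.215 mm/year.
Specimen B: 4.1 mm / 0.215 mm per year = 19.07 years ≈ 19 annuli.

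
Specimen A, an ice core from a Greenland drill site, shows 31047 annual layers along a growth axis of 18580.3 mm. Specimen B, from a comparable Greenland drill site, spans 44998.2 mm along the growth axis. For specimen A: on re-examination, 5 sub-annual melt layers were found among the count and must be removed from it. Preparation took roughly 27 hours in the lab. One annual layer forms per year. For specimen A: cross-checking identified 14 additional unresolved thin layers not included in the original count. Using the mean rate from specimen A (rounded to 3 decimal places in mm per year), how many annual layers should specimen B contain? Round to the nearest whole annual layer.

75248 annual layers

Specimen A: after corrections the count is 31047 − 5 + 14 = 31056 annual layers.
A: 18580.3 mm over 31056 years gives 18580.3 / 31056 ≈ 0.598 mm/year.
Specimen B: 44998.2 mm / 0.598 mm per year = 75247.83 years ≈ 75248 annual layers.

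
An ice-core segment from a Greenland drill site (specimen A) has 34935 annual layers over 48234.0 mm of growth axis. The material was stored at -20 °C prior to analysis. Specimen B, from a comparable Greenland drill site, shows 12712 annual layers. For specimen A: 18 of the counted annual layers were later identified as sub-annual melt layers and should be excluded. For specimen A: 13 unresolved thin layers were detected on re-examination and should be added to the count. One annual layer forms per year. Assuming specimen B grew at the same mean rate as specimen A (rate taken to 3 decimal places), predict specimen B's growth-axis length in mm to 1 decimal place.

Specimen A: true annual layer count = 34935 − 18 + 13 = 34930.
A: Mean rate = 48234.0 mm / 34930 years ≈ 1.381 mm per year.
B's length ≈ 1.381 × 12712 = 17555.3 mm.

17555.3 mm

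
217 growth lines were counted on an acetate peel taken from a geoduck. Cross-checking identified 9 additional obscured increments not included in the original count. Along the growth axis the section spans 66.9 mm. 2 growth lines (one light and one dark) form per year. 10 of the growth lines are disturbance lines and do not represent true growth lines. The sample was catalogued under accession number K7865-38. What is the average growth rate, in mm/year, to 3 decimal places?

0.619 mm/year

Adjusted count: 217 − 10 + 9 = 216 growth lines.
Dividing by 2 growth lines per year: 216 / 2 = 108 years.
Extension rate ≈ 66.9 / 108 = 0.619 mm/year.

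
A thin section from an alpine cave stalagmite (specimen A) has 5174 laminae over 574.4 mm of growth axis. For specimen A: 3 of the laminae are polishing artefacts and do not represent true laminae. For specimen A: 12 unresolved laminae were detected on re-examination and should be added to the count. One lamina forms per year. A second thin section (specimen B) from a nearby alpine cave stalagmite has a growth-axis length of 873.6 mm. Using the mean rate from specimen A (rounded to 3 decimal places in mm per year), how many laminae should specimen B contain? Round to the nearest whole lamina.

7870 laminae

Specimen A: correcting the raw count gives 5174 − 3 + 12 = 5183 true laminae.
A: 574.4 mm over 5183 years gives 574.4 / 5183 ≈ 0.111 mm per year.
Specimen B: 873.6 mm / 0.111 mm per year = 7870.27 years ≈ 7870 laminae.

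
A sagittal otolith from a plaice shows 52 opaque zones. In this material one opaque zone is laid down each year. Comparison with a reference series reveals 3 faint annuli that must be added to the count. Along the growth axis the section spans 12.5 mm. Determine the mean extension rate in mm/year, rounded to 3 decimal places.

True opaque zone count = 52 + 3 = 55.
Extension rate ≈ 12.5 / 55 = 0.227 mm/year.

0.227 mm/year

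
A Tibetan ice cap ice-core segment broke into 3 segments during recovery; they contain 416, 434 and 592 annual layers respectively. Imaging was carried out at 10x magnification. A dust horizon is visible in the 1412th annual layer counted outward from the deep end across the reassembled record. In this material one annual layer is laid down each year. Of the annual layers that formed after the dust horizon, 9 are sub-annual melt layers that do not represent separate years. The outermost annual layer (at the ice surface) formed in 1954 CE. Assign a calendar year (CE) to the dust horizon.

Total annual layers = 416 + 434 + 592 = 1442.
Between annual layer 1412 and the ice surface there are 1442 − 1412 = 30 annual layers.
Excluding 9 false annual layers: 30 − 9 = 21.
1954 − 21 = 1933 CE.

1933 CE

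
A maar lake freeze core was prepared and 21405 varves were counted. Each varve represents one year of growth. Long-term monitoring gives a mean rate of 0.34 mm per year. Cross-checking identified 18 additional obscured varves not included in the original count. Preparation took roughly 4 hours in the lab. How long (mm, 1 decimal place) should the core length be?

7283.8 mm

True varve count = 21405 + 18 = 21423.
Predicted length = 0.34 mm/year × 21423 years = 7283.8 mm.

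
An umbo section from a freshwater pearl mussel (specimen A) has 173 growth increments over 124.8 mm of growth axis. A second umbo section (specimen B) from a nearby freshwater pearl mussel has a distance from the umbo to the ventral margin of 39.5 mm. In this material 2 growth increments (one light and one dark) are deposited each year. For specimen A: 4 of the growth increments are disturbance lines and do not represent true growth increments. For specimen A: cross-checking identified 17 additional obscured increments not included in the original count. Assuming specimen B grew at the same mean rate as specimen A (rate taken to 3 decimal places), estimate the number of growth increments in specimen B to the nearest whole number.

Specimen A: true growth increment count = 173 − 4 + 17 = 186.
Specimen A: 186 growth increments at 2 per year is 186 / 2 = 93 years.
A: Extension rate ≈ 124.8 / 93 = 1.342 mm/year.
For B, 39.5 / 1.342 = 29.43 years; at 2 growth increments per year that is 29.43 × 2 ≈ 59 growth increments.

59 growth increments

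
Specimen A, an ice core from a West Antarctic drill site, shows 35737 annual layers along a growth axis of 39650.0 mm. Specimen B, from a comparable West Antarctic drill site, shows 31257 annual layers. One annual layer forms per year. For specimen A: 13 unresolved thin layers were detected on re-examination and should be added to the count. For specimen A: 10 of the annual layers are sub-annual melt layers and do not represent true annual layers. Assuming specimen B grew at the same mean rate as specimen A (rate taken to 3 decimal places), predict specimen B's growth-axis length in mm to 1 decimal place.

34664.0 mm

Specimen A: adjusted count: 35737 − 10 + 13 = 35740 annual layers.
A: Extension rate ≈ 39650.0 / 35740 = 1.109 mm/year.
For B, 1.109 mm/year × 31257 years = 34664.0 mm.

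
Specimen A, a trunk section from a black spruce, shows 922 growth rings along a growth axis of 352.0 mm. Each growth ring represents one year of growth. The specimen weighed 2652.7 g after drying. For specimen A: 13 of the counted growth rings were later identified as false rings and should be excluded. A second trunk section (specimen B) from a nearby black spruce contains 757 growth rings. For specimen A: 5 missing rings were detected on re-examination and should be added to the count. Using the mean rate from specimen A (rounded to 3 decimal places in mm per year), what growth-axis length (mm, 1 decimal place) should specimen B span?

291.4 mm

Specimen A: true growth ring count = 922 − 13 + 5 = 914.
A: Mean rate = 352.0 mm / 914 years ≈ 0.385 mm/yr.
For B, 0.385 mm/year × 757 years = 291.4 mm.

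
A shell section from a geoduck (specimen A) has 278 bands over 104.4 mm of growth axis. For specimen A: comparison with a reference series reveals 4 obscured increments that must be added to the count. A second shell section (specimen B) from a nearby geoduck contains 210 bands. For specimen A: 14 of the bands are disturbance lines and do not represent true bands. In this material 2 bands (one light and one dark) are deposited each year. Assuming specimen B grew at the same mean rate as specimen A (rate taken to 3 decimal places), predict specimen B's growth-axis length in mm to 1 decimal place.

81.8 mm

Specimen A: adjusted count: 278 − 14 + 4 = 268 bands.
Specimen A: dividing by 2 bands per year: 268 / 2 = 134 years.
A: Mean rate = 104.4 mm / 134 years ≈ 0.779 mm per year.
Specimen B: 210 bands at 2 per year is 210 / 2 = 105 years. Length of B = 0.779 × 105 = 81.8 mm.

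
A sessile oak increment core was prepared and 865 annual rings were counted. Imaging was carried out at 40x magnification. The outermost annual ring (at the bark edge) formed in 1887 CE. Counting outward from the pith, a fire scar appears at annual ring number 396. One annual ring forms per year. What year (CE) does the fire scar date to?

Between annual ring 396 and the bark edge there are 865 − 396 = 469 annual rings.
Counting back 469 years from 1887 CE places the fire scar in 1887 − 469 = 1418 CE.

1418 CE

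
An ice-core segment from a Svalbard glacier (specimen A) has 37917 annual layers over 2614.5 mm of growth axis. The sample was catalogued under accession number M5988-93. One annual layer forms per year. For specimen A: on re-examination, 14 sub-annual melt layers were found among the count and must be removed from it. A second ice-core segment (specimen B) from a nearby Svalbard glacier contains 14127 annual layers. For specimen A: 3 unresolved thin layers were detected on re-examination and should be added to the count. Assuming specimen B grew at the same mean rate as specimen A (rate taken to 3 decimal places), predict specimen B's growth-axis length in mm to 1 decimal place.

974.8 mm

Specimen A: true annual layer count = 37917 − 14 + 3 = 37906.
A: Extension rate ≈ 2614.5 / 37906 = 0.069 mm/year.
For B, 0.069 mm/year × 14127 years = 974.8 mm.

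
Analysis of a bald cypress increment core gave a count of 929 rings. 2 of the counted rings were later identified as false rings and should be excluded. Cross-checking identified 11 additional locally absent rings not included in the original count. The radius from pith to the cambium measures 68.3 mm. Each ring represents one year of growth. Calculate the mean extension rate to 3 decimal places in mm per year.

Adjusted count: 929 − 2 + 11 = 938 rings.
68.3 mm over 938 years gives 68.3 / 938 ≈ 0.073 mm per year.

0.073 mm per year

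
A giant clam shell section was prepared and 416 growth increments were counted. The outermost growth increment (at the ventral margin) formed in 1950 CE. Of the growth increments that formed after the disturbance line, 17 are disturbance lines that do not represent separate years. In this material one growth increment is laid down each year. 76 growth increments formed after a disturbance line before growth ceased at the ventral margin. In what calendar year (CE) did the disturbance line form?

76 growth increments formed after the disturbance line.
Removing the 17 false growth increments leaves 76 − 17 = 59 true growth increments beyond the disturbance line.
1950 − 59 = 1891 CE.

1891 CE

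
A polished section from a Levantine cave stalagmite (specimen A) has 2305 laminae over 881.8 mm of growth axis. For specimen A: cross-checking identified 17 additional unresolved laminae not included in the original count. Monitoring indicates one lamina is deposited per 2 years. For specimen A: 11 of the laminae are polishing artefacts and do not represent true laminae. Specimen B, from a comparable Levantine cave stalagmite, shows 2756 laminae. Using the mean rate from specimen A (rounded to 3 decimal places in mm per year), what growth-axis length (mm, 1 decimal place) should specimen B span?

Specimen A: after corrections the count is 2305 − 11 + 17 = 2311 laminae.
Specimen A: multiplying by 2 years per lamina: 2311 × 2 = 4622 years.
A: Extension rate ≈ 881.8 / 4622 = 0.191 mm/year.
Specimen B: at 2 years per lamina, 2756 × 2 = 5512 years. B's length ≈ 0.191 × 5512 = 1052.8 mm.

1052.8 mm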